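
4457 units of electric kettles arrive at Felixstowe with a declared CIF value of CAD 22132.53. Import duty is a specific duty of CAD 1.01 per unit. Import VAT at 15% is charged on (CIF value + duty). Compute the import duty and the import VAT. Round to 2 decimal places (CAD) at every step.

Import duty: CAD 4501.57; import VAT: CAD 3995.12

Import duty = 4457 × 1.01 = 4501.57
VAT base = CIF + duty = 22132.53 + 4501.57 = 26634.10
Import VAT = 26634.10 × 15% = 3995.12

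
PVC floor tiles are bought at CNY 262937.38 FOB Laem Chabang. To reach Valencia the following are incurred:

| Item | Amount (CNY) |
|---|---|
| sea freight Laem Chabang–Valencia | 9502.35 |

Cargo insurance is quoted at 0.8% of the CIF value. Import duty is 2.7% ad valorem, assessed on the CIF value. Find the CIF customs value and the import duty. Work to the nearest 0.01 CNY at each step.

CIF value: CNY 274636.82; import duty: CNY 7415.19

Let C be the CIF value. C = FOB price + freight + 0.8% × C
C − 0.8% × C = 262937.38 + 9502.35
0.992 × C = 272439.73
C = 272439.73 / 0.992 = 274636.82
Insurance premium = 0.8% × 274636.82 = 2197.09
Import duty = 274636.82 × 2.7% = 7415.19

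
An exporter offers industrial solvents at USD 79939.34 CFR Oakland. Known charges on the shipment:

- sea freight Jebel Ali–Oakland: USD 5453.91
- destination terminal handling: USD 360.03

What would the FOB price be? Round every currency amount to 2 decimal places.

Not relevant to the conversion: destination terminal — on the buyer under both terms; not part of either seller's price.
From CFR to FOB, the seller no longer bears: freight.
FOB price = 79939.34 − 5453.91 = 74485.43

FOB price: USD 74485.43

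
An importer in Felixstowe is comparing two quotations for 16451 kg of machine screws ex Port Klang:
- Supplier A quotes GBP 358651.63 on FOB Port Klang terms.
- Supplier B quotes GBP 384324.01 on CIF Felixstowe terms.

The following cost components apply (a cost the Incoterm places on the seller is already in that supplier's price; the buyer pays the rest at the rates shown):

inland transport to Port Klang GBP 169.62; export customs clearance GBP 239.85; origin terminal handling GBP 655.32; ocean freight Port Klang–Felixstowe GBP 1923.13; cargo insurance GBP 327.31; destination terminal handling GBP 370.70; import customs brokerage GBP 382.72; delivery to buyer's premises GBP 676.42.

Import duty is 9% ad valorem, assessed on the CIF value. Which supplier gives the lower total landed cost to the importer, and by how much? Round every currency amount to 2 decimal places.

Supplier A (FOB):
CIF value = FOB price + freight + insurance = 358651.63 + 1923.13 + 327.31 = 360902.07
Import duty = 360902.07 × 9% = 32481.19
Buyer bears (A): 1923.13 + 327.31 + 370.70 + 382.72 + 676.42 = 3680.28
Landed cost (A) = invoice 358651.63 + 3680.28 + duty 32481.19 = 394813.10
Supplier B (CIF):
The CIF price already equals the CIF value: 384324.01
Import duty = 384324.01 × 9% = 34589.16
Buyer bears (B): 370.70 + 382.72 + 676.42 = 1429.84
Landed cost (B) = invoice 384324.01 + 1429.84 + duty 34589.16 = 420343.01
Difference = |394813.10 − 420343.01| = 25529.91

Supplier A is cheaper by GBP 25529.91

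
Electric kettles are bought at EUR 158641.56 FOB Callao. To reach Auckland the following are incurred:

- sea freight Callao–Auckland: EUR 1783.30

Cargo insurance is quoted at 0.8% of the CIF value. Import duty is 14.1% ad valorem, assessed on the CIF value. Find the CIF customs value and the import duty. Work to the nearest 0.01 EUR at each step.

Let C be the CIF value. C = FOB price + freight + 0.8% × C
C − 0.8% × C = 158641.56 + 1783.30
0.992 × C = 160424.86
C = 160424.86 / 0.992 = 161718.61
Insurance premium = 0.8% × 161718.61 = 1293.75
Import duty = 161718.61 × 14.1% = 22802.32

CIF value: EUR 161718.61; import duty: EUR 22802.32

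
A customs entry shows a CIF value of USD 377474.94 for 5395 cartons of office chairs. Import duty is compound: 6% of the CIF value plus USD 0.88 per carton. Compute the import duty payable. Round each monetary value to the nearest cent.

Import duty: USD 27396.10

Ad valorem component: 377474.94 × 6% = 22648.50
Specific component: 5395 × 0.88 = 4747.60
Import duty = 22648.50 + 4747.60 = 27396.10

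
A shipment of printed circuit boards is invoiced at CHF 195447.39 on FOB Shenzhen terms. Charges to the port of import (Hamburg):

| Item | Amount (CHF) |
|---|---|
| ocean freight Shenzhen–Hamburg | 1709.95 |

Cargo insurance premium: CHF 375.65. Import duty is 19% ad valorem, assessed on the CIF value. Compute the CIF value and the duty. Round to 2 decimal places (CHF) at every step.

CIF value: CHF 197532.99; import duty: CHF 37531.27

CIF = FOB price + freight + insurance
CIF = 195447.39 + 1709.95 + 375.65 = 197532.99
Import duty = 197532.99 × 19% = 37531.27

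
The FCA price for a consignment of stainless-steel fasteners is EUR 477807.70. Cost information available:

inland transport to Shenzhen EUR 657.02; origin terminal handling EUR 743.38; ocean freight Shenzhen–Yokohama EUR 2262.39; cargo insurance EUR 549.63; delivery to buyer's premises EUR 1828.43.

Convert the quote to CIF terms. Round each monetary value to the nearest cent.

Not relevant to the conversion: inland to port — on the seller under both FCA and CIF; already in the FCA price and stays in the CIF price. delivery — on the buyer under both terms; not part of either seller's price.
From FCA to CIF, the seller additionally bears: origin terminal, freight, insurance.
CIF price = 477807.70 + 743.38 + 2262.39 + 549.63 = 481363.10

CIF price: EUR 481363.10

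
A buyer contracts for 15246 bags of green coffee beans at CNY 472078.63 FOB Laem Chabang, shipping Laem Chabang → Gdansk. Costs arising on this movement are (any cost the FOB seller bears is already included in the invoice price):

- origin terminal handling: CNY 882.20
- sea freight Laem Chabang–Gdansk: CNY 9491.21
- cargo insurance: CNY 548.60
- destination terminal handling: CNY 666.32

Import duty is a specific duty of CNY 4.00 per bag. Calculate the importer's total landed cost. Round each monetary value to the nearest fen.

Total landed cost: CNY 543768.76

FOB: the seller bears costs until goods are on board at the origin port; the buyer bears freight, insurance and all costs thereafter.
Already in the invoice (seller's account under FOB): origin terminal — exclude.
CIF value = FOB price + freight + insurance = 472078.63 + 9491.21 + 548.60 = 482118.44
Import duty = 15246 × 4.00 = 60984.00
Buyer bears: freight 9491.21 + insurance 548.60 + destination terminal 666.32 + duty 60984.00 = 71690.13
Landed cost = invoice 472078.63 + 71690.13 = 543768.76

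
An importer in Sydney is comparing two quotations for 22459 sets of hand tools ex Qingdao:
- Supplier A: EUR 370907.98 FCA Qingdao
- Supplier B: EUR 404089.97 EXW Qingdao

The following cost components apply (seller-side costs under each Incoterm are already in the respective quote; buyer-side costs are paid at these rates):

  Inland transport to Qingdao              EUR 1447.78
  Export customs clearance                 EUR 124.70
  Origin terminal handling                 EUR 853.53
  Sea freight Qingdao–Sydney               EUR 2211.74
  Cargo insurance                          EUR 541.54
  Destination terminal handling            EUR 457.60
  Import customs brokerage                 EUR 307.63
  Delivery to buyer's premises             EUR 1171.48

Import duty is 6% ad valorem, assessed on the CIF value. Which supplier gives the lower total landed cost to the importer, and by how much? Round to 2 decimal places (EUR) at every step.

Supplier A is cheaper by EUR 36839.74

Supplier A (FCA):
CIF value = FCA price + origin terminal + freight + insurance = 370907.98 + 853.53 + 2211.74 + 541.54 = 374514.79
Import duty = 374514.79 × 6% = 22470.89
Buyer bears (A): 853.53 + 2211.74 + 541.54 + 457.60 + 307.63 + 1171.48 = 5543.52
Landed cost (A) = invoice 370907.98 + 5543.52 + duty 22470.89 = 398922.39
Supplier B (EXW):
CIF value = EXW price + inland to port + export clearance + origin terminal + freight + insurance = 404089.97 + 1447.78 + 124.70 + 853.53 + 2211.74 + 541.54 = 409269.26
Import duty = 409269.26 × 6% = 24556.16
Buyer bears (B): 1447.78 + 124.70 + 853.53 + 2211.74 + 541.54 + 457.60 + 307.63 + 1171.48 = 7116.00
Landed cost (B) = invoice 404089.97 + 7116.00 + duty 24556.16 = 435762.13
Difference = |398922.39 − 435762.13| = 36839.74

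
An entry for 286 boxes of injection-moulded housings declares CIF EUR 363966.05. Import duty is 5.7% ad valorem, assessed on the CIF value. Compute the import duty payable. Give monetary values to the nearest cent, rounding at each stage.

Import duty = 363966.05 × 5.7% = 20746.06

Import duty: EUR 20746.06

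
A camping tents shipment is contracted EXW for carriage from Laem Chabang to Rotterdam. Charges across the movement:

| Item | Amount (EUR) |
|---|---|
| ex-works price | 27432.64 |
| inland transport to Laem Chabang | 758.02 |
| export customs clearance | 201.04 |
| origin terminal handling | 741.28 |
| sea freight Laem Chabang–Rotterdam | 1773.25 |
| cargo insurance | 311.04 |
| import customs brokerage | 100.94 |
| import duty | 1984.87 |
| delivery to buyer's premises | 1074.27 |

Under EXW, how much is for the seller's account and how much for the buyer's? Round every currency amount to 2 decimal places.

Seller: EUR 27432.64; buyer: EUR 6944.71

EXW: the seller makes goods available at their premises; the buyer bears all onward costs.
Seller's account: goods 27432.64 = 27432.64
Buyer's account: inland to port 758.02 + export clearance 201.04 + origin terminal 741.28 + freight 1773.25 + insurance 311.04 + brokerage 100.94 + duty 1984.87 + delivery 1074.27 = 6944.71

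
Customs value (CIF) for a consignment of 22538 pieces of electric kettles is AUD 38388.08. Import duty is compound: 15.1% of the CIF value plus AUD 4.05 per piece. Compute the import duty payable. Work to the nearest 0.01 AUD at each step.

Ad valorem component: 38388.08 × 15.1% = 5796.60
Specific component: 22538 × 4.05 = 91278.90
Import duty = 5796.60 + 91278.90 = 97075.50

Import duty: AUD 97075.50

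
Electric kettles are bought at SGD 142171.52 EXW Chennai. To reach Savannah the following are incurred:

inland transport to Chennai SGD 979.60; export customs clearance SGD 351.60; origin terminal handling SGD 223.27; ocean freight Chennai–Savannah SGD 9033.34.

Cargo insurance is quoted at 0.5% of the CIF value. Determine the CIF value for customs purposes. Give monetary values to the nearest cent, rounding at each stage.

CIF value: SGD 153526.96

Let C be the CIF value. C = EXW price + pre-shipment costs + freight + 0.5% × C
C − 0.5% × C = 142171.52 + 979.60 + 351.60 + 223.27 + 9033.34
0.995 × C = 152759.33
C = 152759.33 / 0.995 = 153526.96
Insurance premium = 0.5% × 153526.96 = 767.63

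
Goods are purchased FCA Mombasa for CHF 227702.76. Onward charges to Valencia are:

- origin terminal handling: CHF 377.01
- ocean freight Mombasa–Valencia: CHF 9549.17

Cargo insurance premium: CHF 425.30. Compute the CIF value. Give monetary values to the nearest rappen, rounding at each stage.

CIF value: CHF 238054.24

CIF = FCA price + pre-shipment costs + freight + insurance
CIF = 227702.76 + 377.01 + 9549.17 + 425.30 = 238054.24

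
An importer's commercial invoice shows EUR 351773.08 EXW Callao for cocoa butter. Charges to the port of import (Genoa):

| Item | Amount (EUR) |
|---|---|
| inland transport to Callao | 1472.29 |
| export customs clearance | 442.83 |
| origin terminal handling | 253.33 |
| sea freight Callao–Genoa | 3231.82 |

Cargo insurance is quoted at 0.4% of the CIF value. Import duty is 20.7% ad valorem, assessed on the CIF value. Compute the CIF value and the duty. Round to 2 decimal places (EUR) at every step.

Let C be the CIF value. C = EXW price + pre-shipment costs + freight + 0.4% × C
C − 0.4% × C = 351773.08 + 1472.29 + 442.83 + 253.33 + 3231.82
0.996 × C = 357173.35
C = 357173.35 / 0.996 = 358607.78
Insurance premium = 0.4% × 358607.78 = 1434.43
Import duty = 358607.78 × 20.7% = 74231.81

CIF value: EUR 358607.78; import duty: EUR 74231.81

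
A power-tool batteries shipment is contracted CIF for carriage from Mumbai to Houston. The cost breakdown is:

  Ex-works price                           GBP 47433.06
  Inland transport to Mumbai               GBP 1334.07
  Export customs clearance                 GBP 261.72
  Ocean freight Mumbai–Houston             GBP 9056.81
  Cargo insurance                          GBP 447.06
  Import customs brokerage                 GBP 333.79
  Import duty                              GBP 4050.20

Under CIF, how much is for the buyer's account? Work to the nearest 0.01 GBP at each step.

CIF: the seller pays costs through ocean freight and marine insurance to the destination port.
Seller's account: goods 47433.06 + inland to port 1334.07 + export clearance 261.72 + freight 9056.81 + insurance 447.06 = 58532.72
Buyer's account: brokerage 333.79 + duty 4050.20 = 4383.99

Buyer's account: GBP 4383.99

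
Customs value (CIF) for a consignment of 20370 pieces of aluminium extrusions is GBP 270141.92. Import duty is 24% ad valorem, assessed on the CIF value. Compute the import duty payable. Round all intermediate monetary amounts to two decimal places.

Import duty = 270141.92 × 24% = 64834.06

Import duty: GBP 64834.06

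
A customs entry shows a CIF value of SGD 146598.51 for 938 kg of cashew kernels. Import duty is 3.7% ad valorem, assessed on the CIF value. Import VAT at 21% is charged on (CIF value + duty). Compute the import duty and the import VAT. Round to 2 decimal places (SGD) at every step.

Import duty: SGD 5424.14; import VAT: SGD 31924.76

Import duty = 146598.51 × 3.7% = 5424.14
VAT base = CIF + duty = 146598.51 + 5424.14 = 152022.65
Import VAT = 152022.65 × 21% = 31924.76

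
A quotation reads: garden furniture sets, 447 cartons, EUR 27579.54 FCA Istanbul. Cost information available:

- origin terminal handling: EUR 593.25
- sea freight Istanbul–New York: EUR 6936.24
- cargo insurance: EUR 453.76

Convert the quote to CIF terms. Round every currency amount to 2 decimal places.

CIF price: EUR 35562.79

From FCA to CIF, the seller additionally bears: origin terminal, freight, insurance.
CIF price = 27579.54 + 593.25 + 6936.24 + 453.76 = 35562.79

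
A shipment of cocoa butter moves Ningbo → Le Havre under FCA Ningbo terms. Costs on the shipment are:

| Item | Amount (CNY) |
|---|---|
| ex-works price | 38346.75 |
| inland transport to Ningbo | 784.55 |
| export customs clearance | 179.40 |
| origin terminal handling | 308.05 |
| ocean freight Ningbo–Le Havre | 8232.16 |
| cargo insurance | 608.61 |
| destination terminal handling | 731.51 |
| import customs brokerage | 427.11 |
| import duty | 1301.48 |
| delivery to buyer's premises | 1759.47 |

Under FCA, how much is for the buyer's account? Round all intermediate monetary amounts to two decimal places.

Buyer's account: CNY 13368.39

FCA: the seller delivers export-cleared goods to the carrier; the buyer bears costs from that point.
Seller's account: goods 38346.75 + inland to port 784.55 + export clearance 179.40 = 39310.70
Buyer's account: origin terminal 308.05 + freight 8232.16 + insurance 608.61 + destination terminal 731.51 + brokerage 427.11 + duty 1301.48 + delivery 1759.47 = 13368.39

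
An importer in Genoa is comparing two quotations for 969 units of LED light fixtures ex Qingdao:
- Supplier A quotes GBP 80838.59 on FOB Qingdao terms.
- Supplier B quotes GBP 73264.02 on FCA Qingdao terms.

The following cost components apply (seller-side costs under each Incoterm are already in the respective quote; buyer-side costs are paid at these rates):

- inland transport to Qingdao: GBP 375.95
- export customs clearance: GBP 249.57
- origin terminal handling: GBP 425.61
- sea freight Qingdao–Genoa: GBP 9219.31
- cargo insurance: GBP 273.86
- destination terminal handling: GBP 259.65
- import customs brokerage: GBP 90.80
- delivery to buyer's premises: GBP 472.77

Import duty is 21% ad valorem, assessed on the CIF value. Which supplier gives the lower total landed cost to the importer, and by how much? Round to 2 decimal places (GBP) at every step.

Supplier A (FOB):
CIF value = FOB price + freight + insurance = 80838.59 + 9219.31 + 273.86 = 90331.76
Import duty = 90331.76 × 21% = 18969.67
Buyer bears (A): 9219.31 + 273.86 + 259.65 + 90.80 + 472.77 = 10316.39
Landed cost (A) = invoice 80838.59 + 10316.39 + duty 18969.67 = 110124.65
Supplier B (FCA):
CIF value = FCA price + origin terminal + freight + insurance = 73264.02 + 425.61 + 9219.31 + 273.86 = 83182.80
Import duty = 83182.80 × 21% = 17468.39
Buyer bears (B): 425.61 + 9219.31 + 273.86 + 259.65 + 90.80 + 472.77 = 10742.00
Landed cost (B) = invoice 73264.02 + 10742.00 + duty 17468.39 = 101474.41
Difference = |110124.65 − 101474.41| = 8650.24

Supplier B is cheaper by GBP 8650.24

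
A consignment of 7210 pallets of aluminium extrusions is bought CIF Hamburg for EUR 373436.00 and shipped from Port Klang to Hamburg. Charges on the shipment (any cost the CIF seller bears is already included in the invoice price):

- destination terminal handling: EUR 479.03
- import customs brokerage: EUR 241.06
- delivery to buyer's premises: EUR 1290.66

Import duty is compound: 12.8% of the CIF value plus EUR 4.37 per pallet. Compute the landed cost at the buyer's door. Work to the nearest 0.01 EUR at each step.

Total landed cost: EUR 454754.26

CIF: the seller pays costs through ocean freight and marine insurance to the destination port.
The CIF price already equals the CIF value: 373436.00
Ad valorem component: 373436.00 × 12.8% = 47799.81
Specific component: 7210 × 4.37 = 31507.70
Import duty = 47799.81 + 31507.70 = 79307.51
Buyer bears: destination terminal 479.03 + brokerage 241.06 + delivery 1290.66 + duty 79307.51 = 81318.26
Landed cost = invoice 373436.00 + 81318.26 = 454754.26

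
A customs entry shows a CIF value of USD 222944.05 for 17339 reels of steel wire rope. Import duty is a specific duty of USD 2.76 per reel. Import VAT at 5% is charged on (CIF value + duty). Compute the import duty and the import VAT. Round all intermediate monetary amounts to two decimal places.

Import duty: USD 47855.64; import VAT: USD 13539.98

Import duty = 17339 × 2.76 = 47855.64
VAT base = CIF + duty = 222944.05 + 47855.64 = 270799.69
Import VAT = 270799.69 × 5% = 13539.98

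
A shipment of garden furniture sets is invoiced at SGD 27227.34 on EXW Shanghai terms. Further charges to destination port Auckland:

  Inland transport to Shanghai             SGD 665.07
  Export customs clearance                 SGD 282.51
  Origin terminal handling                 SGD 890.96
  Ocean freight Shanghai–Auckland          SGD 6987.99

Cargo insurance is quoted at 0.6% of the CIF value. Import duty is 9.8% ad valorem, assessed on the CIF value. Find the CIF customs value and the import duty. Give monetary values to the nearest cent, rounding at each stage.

CIF value: SGD 36271.50; import duty: SGD 3554.61

Let C be the CIF value. C = EXW price + pre-shipment costs + freight + 0.6% × C
C − 0.6% × C = 27227.34 + 665.07 + 282.51 + 890.96 + 6987.99
0.994 × C = 36053.87
C = 36053.87 / 0.994 = 36271.50
Insurance premium = 0.6% × 36271.50 = 217.63
Import duty = 36271.50 × 9.8% = 3554.61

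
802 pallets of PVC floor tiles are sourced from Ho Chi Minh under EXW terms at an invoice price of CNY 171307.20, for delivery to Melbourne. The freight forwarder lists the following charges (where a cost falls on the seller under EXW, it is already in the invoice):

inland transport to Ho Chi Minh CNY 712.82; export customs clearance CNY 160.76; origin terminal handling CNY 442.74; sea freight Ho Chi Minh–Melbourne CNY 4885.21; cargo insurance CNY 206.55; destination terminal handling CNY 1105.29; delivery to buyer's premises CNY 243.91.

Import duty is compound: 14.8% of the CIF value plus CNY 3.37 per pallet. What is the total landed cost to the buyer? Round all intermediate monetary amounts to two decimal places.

Total landed cost: CNY 208069.08

EXW: the seller makes goods available at their premises; the buyer bears all onward costs.
CIF value = EXW price + inland to port + export clearance + origin terminal + freight + insurance = 171307.20 + 712.82 + 160.76 + 442.74 + 4885.21 + 206.55 = 177715.28
Ad valorem component: 177715.28 × 14.8% = 26301.86
Specific component: 802 × 3.37 = 2702.74
Import duty = 26301.86 + 2702.74 = 29004.60
Buyer bears: inland to port 712.82 + export clearance 160.76 + origin terminal 442.74 + freight 4885.21 + insurance 206.55 + destination terminal 1105.29 + delivery 243.91 + duty 29004.60 = 36761.88
Landed cost = invoice 171307.20 + 36761.88 = 208069.08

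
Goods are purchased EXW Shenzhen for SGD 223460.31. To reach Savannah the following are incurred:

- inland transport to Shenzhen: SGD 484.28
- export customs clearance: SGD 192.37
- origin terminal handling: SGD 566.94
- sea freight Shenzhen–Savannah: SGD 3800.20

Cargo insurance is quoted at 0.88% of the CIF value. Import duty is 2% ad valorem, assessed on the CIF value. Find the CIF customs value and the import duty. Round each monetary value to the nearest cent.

Let C be the CIF value. C = EXW price + pre-shipment costs + freight + 0.88% × C
C − 0.88% × C = 223460.31 + 484.28 + 192.37 + 566.94 + 3800.20
0.9912 × C = 228504.10
C = 228504.10 / 0.9912 = 230532.79
Insurance premium = 0.88% × 230532.79 = 2028.69
Import duty = 230532.79 × 2% = 4610.66

CIF value: SGD 230532.79; import duty: SGD 4610.66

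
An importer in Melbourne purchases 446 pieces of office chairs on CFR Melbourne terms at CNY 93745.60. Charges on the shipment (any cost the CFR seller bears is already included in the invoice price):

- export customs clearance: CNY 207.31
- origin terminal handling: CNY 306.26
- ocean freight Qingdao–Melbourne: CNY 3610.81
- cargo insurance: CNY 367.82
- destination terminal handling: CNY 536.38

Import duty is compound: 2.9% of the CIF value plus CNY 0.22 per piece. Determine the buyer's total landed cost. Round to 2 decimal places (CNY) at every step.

Total landed cost: CNY 97477.21

CFR: the seller pays costs through ocean freight to the destination port, but not insurance.
Already in the invoice (seller's account under CFR): export clearance, origin terminal, freight — exclude.
CIF value = CFR price + insurance = 93745.60 + 367.82 = 94113.42
Ad valorem component: 94113.42 × 2.9% = 2729.29
Specific component: 446 × 0.22 = 98.12
Import duty = 2729.29 + 98.12 = 2827.41
Buyer bears: insurance 367.82 + destination terminal 536.38 + duty 2827.41 = 3731.61
Landed cost = invoice 93745.60 + 3731.61 = 97477.21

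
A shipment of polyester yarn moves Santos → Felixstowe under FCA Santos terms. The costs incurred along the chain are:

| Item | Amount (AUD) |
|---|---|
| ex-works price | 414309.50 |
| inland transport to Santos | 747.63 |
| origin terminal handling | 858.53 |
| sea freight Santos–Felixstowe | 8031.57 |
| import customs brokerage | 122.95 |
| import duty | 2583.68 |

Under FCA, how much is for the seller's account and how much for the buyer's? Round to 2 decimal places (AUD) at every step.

FCA: the seller delivers export-cleared goods to the carrier; the buyer bears costs from that point.
Seller's account: goods 414309.50 + inland to port 747.63 = 415057.13
Buyer's account: origin terminal 858.53 + freight 8031.57 + brokerage 122.95 + duty 2583.68 = 11596.73

Seller: AUD 415057.13; buyer: AUD 11596.73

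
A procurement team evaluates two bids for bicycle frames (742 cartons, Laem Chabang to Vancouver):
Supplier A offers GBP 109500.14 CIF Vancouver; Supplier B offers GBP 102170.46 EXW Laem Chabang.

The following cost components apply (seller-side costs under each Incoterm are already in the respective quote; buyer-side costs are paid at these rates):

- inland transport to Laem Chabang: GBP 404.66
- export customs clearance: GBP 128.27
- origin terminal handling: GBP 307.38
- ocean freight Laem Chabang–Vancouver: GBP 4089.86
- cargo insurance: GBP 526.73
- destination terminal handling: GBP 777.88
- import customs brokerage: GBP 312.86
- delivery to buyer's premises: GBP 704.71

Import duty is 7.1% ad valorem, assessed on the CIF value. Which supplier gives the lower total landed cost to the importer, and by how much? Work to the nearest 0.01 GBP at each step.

Supplier A (CIF):
The CIF price already equals the CIF value: 109500.14
Import duty = 109500.14 × 7.1% = 7774.51
Buyer bears (A): 777.88 + 312.86 + 704.71 = 1795.45
Landed cost (A) = invoice 109500.14 + 1795.45 + duty 7774.51 = 119070.10
Supplier B (EXW):
CIF value = EXW price + inland to port + export clearance + origin terminal + freight + insurance = 102170.46 + 404.66 + 128.27 + 307.38 + 4089.86 + 526.73 = 107627.36
Import duty = 107627.36 × 7.1% = 7641.54
Buyer bears (B): 404.66 + 128.27 + 307.38 + 4089.86 + 526.73 + 777.88 + 312.86 + 704.71 = 7252.35
Landed cost (B) = invoice 102170.46 + 7252.35 + duty 7641.54 = 117064.35
Difference = |119070.10 − 117064.35| = 2005.75

Supplier B is cheaper by GBP 2005.75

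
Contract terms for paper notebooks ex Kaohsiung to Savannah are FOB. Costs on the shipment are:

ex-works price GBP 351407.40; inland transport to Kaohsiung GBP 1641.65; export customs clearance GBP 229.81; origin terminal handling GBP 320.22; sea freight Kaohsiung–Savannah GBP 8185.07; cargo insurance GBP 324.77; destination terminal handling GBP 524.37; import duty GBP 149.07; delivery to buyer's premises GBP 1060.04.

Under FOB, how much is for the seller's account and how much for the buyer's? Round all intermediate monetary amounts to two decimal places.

Seller: GBP 353599.08; buyer: GBP 10243.32

FOB: the seller bears costs until goods are on board at the origin port; the buyer bears freight, insurance and all costs thereafter.
Seller's account: goods 351407.40 + inland to port 1641.65 + export clearance 229.81 + origin terminal 320.22 = 353599.08
Buyer's account: freight 8185.07 + insurance 324.77 + destination terminal 524.37 + duty 149.07 + delivery 1060.04 = 10243.32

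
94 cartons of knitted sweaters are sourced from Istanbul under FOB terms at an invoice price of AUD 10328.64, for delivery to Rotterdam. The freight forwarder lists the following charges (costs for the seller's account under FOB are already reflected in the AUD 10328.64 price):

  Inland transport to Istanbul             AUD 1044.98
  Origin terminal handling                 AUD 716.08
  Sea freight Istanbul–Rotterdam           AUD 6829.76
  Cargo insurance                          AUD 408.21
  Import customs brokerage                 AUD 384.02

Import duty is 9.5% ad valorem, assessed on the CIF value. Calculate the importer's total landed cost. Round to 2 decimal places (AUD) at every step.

FOB: the seller bears costs until goods are on board at the origin port; the buyer bears freight, insurance and all costs thereafter.
Already in the invoice (seller's account under FOB): inland to port, origin terminal — exclude.
CIF value = FOB price + freight + insurance = 10328.64 + 6829.76 + 408.21 = 17566.61
Import duty = 17566.61 × 9.5% = 1668.83
Buyer bears: freight 6829.76 + insurance 408.21 + brokerage 384.02 + duty 1668.83 = 9290.82
Landed cost = invoice 10328.64 + 9290.82 = 19619.46

Total landed cost: AUD 19619.46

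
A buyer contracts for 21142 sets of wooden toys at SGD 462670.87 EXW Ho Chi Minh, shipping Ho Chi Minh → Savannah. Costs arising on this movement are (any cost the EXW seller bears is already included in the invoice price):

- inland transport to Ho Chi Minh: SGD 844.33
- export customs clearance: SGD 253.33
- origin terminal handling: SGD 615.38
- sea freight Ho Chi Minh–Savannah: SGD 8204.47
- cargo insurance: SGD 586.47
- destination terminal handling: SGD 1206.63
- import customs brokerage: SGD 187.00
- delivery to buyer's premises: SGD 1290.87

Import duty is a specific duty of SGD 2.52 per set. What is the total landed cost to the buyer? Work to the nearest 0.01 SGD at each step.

Total landed cost: SGD 529137.19

EXW: the seller makes goods available at their premises; the buyer bears all onward costs.
CIF value = EXW price + inland to port + export clearance + origin terminal + freight + insurance = 462670.87 + 844.33 + 253.33 + 615.38 + 8204.47 + 586.47 = 473174.85
Import duty = 21142 × 2.52 = 53277.84
Buyer bears: inland to port 844.33 + export clearance 253.33 + origin terminal 615.38 + freight 8204.47 + insurance 586.47 + destination terminal 1206.63 + brokerage 187.00 + delivery 1290.87 + duty 53277.84 = 66466.32
Landed cost = invoice 462670.87 + 66466.32 = 529137.19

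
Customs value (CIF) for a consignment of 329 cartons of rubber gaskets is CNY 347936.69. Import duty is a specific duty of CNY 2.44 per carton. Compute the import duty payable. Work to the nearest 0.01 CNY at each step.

Import duty: CNY 802.76

Import duty = 329 × 2.44 = 802.76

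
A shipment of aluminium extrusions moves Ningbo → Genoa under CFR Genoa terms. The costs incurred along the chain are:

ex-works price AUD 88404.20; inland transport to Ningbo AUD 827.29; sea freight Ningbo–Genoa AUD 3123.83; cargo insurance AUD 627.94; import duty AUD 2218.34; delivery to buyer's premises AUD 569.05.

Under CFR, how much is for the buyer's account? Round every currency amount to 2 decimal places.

Buyer's account: AUD 3415.33

CFR: the seller pays costs through ocean freight to the destination port, but not insurance.
Seller's account: goods 88404.20 + inland to port 827.29 + freight 3123.83 = 92355.32
Buyer's account: insurance 627.94 + duty 2218.34 + delivery 569.05 = 3415.33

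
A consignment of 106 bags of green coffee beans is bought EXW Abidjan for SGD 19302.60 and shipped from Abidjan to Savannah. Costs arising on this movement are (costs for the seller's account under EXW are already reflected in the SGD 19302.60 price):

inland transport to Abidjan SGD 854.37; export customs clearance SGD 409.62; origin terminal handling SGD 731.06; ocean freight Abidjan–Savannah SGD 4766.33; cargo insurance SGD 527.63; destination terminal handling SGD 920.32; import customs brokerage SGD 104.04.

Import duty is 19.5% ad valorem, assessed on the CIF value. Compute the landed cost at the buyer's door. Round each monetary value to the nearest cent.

Total landed cost: SGD 32801.33

EXW: the seller makes goods available at their premises; the buyer bears all onward costs.
CIF value = EXW price + inland to port + export clearance + origin terminal + freight + insurance = 19302.60 + 854.37 + 409.62 + 731.06 + 4766.33 + 527.63 = 26591.61
Import duty = 26591.61 × 19.5% = 5185.36
Buyer bears: inland to port 854.37 + export clearance 409.62 + origin terminal 731.06 + freight 4766.33 + insurance 527.63 + destination terminal 920.32 + brokerage 104.04 + duty 5185.36 = 13498.73
Landed cost = invoice 19302.60 + 13498.73 = 32801.33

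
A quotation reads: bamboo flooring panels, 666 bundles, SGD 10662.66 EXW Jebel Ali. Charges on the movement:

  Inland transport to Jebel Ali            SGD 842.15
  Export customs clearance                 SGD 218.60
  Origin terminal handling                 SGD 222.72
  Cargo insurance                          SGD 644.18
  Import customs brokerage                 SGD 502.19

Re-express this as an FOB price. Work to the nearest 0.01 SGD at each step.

Not relevant to the conversion: insurance, brokerage — on the buyer under both terms; not part of either seller's price.
From EXW to FOB, the seller additionally bears: inland to port, export clearance, origin terminal.
FOB price = 10662.66 + 842.15 + 218.60 + 222.72 = 11946.13

FOB price: SGD 11946.13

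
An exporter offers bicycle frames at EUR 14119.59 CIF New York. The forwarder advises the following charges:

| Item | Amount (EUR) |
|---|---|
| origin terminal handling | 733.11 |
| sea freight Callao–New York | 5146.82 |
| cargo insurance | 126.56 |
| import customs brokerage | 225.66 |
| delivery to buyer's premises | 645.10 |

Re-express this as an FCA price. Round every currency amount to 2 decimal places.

Not relevant to the conversion: delivery, brokerage — on the buyer under both terms; not part of either seller's price.
From CIF to FCA, the seller no longer bears: origin terminal, freight, insurance.
FCA price = 14119.59 − 733.11 − 5146.82 − 126.56 = 8113.10

FCA price: EUR 8113.10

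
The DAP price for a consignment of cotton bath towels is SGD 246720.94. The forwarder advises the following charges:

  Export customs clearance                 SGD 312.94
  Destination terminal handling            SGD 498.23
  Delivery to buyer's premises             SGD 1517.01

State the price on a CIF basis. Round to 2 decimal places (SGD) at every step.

CIF price: SGD 244705.70

Not relevant to the conversion: export clearance — on the seller under both DAP and CIF; already in the DAP price and stays in the CIF price.
From DAP to CIF, the seller no longer bears: destination terminal, delivery.
CIF price = 246720.94 − 498.23 − 1517.01 = 244705.70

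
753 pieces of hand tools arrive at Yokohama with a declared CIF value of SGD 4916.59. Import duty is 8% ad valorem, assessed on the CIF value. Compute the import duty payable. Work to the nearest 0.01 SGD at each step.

Import duty: SGD 393.33

Import duty = 4916.59 × 8% = 393.33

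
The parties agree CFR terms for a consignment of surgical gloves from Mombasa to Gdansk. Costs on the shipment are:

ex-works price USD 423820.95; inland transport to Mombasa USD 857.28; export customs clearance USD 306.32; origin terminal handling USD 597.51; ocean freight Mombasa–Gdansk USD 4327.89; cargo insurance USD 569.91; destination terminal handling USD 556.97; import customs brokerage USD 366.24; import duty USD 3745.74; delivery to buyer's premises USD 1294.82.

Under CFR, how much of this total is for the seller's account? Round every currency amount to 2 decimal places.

Seller's account: USD 429909.95

CFR: the seller pays costs through ocean freight to the destination port, but not insurance.
Seller's account: goods 423820.95 + inland to port 857.28 + export clearance 306.32 + origin terminal 597.51 + freight 4327.89 = 429909.95
Buyer's account: insurance 569.91 + destination terminal 556.97 + brokerage 366.24 + duty 3745.74 + delivery 1294.82 = 6533.68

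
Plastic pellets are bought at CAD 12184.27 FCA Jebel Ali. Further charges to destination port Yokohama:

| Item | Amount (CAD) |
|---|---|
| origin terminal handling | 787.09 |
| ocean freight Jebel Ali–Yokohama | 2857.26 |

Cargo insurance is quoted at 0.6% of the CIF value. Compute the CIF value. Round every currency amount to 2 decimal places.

Let C be the CIF value. C = FCA price + pre-shipment costs + freight + 0.6% × C
C − 0.6% × C = 12184.27 + 787.09 + 2857.26
0.994 × C = 15828.62
C = 15828.62 / 0.994 = 15924.16
Insurance premium = 0.6% × 15924.16 = 95.54

CIF value: CAD 15924.16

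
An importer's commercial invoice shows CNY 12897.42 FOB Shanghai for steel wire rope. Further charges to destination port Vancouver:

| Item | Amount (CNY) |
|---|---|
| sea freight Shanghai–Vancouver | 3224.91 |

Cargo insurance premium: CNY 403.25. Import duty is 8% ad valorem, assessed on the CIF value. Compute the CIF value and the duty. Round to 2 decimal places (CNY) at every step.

CIF = FOB price + freight + insurance
CIF = 12897.42 + 3224.91 + 403.25 = 16525.58
Import duty = 16525.58 × 8% = 1322.05

CIF value: CNY 16525.58; import duty: CNY 1322.05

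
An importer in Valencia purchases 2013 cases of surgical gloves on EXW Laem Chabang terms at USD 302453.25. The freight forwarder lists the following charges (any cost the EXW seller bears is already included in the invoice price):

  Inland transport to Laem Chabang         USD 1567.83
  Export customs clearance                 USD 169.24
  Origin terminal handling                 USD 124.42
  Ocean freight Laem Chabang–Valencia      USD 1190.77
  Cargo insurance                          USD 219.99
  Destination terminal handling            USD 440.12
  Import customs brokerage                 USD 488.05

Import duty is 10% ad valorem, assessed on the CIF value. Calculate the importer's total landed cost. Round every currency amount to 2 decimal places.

EXW: the seller makes goods available at their premises; the buyer bears all onward costs.
CIF value = EXW price + inland to port + export clearance + origin terminal + freight + insurance = 302453.25 + 1567.83 + 169.24 + 124.42 + 1190.77 + 219.99 = 305725.50
Import duty = 305725.50 × 10% = 30572.55
Buyer bears: inland to port 1567.83 + export clearance 169.24 + origin terminal 124.42 + freight 1190.77 + insurance 219.99 + destination terminal 440.12 + brokerage 488.05 + duty 30572.55 = 34772.97
Landed cost = invoice 302453.25 + 34772.97 = 337226.22

Total landed cost: USD 337226.22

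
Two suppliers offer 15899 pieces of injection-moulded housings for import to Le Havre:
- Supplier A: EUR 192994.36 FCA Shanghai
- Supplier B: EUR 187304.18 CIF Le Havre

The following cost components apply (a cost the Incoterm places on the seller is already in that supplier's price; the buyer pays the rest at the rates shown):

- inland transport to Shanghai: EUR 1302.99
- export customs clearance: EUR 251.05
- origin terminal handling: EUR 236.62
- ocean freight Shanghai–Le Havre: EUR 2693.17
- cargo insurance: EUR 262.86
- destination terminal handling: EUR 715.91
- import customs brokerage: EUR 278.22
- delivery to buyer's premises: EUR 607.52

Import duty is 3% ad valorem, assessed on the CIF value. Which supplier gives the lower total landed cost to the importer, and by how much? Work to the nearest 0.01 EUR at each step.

Supplier B is cheaper by EUR 9149.31

Supplier A (FCA):
CIF value = FCA price + origin terminal + freight + insurance = 192994.36 + 236.62 + 2693.17 + 262.86 = 196187.01
Import duty = 196187.01 × 3% = 5885.61
Buyer bears (A): 236.62 + 2693.17 + 262.86 + 715.91 + 278.22 + 607.52 = 4794.30
Landed cost (A) = invoice 192994.36 + 4794.30 + duty 5885.61 = 203674.27
Supplier B (CIF):
The CIF price already equals the CIF value: 187304.18
Import duty = 187304.18 × 3% = 5619.13
Buyer bears (B): 715.91 + 278.22 + 607.52 = 1601.65
Landed cost (B) = invoice 187304.18 + 1601.65 + duty 5619.13 = 194524.96
Difference = |203674.27 − 194524.96| = 9149.31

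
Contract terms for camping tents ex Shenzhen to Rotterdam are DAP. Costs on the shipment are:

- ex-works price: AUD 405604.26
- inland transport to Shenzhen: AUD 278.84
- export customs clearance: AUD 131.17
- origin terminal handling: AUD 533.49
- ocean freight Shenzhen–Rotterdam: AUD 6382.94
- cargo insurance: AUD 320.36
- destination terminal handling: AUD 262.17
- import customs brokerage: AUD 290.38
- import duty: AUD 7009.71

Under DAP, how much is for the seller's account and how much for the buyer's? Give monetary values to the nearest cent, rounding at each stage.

Seller: AUD 413513.23; buyer: AUD 7300.09

DAP: the seller bears all costs to the named destination except import duty and clearance.
Seller's account: goods 405604.26 + inland to port 278.84 + export clearance 131.17 + origin terminal 533.49 + freight 6382.94 + insurance 320.36 + destination terminal 262.17 = 413513.23
Buyer's account: brokerage 290.38 + duty 7009.71 = 7300.09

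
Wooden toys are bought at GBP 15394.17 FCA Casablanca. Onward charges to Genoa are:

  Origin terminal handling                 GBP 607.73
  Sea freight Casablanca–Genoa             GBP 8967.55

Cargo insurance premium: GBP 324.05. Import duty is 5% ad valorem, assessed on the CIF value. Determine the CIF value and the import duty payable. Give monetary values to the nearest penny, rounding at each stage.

CIF value: GBP 25293.50; import duty: GBP 1264.68

CIF = FCA price + pre-shipment costs + freight + insurance
CIF = 15394.17 + 607.73 + 8967.55 + 324.05 = 25293.50
Import duty = 25293.50 × 5% = 1264.68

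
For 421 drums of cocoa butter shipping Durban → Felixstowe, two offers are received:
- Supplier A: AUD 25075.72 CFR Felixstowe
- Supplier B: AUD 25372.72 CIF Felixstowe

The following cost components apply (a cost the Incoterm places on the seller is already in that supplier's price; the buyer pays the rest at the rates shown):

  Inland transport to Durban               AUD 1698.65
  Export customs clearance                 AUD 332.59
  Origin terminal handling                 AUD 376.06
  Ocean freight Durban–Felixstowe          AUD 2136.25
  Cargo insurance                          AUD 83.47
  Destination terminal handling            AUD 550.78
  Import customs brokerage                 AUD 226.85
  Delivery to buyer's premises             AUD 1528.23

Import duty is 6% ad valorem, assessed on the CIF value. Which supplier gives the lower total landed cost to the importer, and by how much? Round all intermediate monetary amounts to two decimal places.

Supplier A (CFR):
CIF value = CFR price + insurance = 25075.72 + 83.47 = 25159.19
Import duty = 25159.19 × 6% = 1509.55
Buyer bears (A): 83.47 + 550.78 + 226.85 + 1528.23 = 2389.33
Landed cost (A) = invoice 25075.72 + 2389.33 + duty 1509.55 = 28974.60
Supplier B (CIF):
The CIF price already equals the CIF value: 25372.72
Import duty = 25372.72 × 6% = 1522.36
Buyer bears (B): 550.78 + 226.85 + 1528.23 = 2305.86
Landed cost (B) = invoice 25372.72 + 2305.86 + duty 1522.36 = 29200.94
Difference = |28974.60 − 29200.94| = 226.34

Supplier A is cheaper by AUD 226.34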